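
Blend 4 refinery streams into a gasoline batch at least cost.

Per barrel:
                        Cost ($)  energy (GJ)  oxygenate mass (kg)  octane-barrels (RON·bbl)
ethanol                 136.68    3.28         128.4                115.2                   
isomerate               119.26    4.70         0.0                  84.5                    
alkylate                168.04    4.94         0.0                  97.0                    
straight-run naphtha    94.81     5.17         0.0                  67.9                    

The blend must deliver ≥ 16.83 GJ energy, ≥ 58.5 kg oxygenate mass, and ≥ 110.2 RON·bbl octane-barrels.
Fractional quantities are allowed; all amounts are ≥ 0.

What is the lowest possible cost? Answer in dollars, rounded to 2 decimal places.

Let x1 = barrels of ethanol, x2 = barrels of isomerate, x3 = barrels of alkylate, x4 = barrels of straight-run naphtha.
Minimize 136.68x1 + 119.26x2 + 168.04x3 + 94.81x4 with:
  3.28x1 + 4.7x2 + 4.94x3 + 5.17x4 ≥ 16.83   (energy)
  128.4x1 ≥ 58.5   (oxygenate mass)
  115.2x1 + 84.5x2 + 97x3 + 67.9x4 ≥ 110.2   (octane-barrels)
  x1, x2, x3, x4 ≥ 0.
The optimal basis is {ethanol, straight-run naphtha}; isomerate, alkylate drop out. The energy and oxygenate mass requirements are met with equality.
Solving gives x1 = 0.455607, x4 = 2.96627.
Hence cost = 136.68·0.455607 + 94.81·2.96627 = $343.5044.

$343.50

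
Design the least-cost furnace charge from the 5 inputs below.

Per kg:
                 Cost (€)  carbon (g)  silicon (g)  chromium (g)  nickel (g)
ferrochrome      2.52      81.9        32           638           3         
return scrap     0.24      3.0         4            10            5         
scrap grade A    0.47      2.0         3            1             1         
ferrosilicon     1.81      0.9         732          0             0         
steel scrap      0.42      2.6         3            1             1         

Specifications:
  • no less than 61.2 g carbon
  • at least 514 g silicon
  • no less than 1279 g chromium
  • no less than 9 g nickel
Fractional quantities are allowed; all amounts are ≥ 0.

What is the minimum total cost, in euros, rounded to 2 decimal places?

Treat it as an LP. Let x1 = kg of ferrochrome, x2 = kg of return scrap, x3 = kg of scrap grade A, x4 = kg of ferrosilicon, x5 = kg of steel scrap.
Minimise 2.52x1 + 0.24x2 + 0.47x3 + 1.81x4 + 0.42x5 s.t.:
  81.9x1 + 3x2 + 2x3 + 0.9x4 + 2.6x5 ≥ 61.2   (carbon)
  32x1 + 4x2 + 3x3 + 732x4 + 3x5 ≥ 514   (silicon)
  638x1 + 10x2 + 1x3 + 1x5 ≥ 1279   (chromium)
  3x1 + 5x2 + 1x3 + 1x5 ≥ 9   (nickel)
  x1, x2, x3, x4, x5 ≥ 0.
At the optimum only ferrochrome, return scrap, ferrosilicon are positive (scrap grade A, steel scrap = 0). There the silicon, chromium, nickel constraints are tight.
That vertex is x1 = 1.995, x2 = 0.6028, x4 = 0.6117.
Objective = 2.52·1.995 + 0.24·0.6028 + 1.81·0.6117 = 6.2792.

€6.28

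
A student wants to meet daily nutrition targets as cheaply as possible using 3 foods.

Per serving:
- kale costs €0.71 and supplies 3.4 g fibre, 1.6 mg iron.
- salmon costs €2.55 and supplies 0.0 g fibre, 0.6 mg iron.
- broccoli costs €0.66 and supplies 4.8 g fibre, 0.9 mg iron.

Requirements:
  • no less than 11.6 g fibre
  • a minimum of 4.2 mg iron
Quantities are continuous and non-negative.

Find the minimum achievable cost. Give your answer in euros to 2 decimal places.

Treat it as an LP. Let x1 = servings of kale, x2 = servings of salmon, x3 = servings of broccoli.
Minimize 0.71x1 + 2.55x2 + 0.66x3 subject to:
  3.4x1 + 4.8x3 ≥ 11.6   (fibre)
  1.6x1 + 0.6x2 + 0.9x3 ≥ 4.2   (iron)
  x1, x2, x3 ≥ 0.
The cheapest feasible vertex uses only kale, broccoli; salmon is not used. The fibre and iron requirements are met with equality.
Solving gives x1 = 2.104, x3 = 0.9264.
Cost = 0.71·2.104 + 0.66·0.9264 = 2.1053.

€2.11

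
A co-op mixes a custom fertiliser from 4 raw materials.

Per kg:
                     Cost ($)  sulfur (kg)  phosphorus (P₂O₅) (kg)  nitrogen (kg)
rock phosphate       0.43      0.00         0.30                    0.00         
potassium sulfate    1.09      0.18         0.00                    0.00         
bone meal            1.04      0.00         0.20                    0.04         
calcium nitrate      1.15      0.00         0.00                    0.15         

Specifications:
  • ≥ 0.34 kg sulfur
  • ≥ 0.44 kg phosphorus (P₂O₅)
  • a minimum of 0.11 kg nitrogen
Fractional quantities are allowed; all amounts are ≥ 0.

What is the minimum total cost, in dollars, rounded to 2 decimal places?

$3.53

Set it up as a linear program. Let x1 = kg of rock phosphate, x2 = kg of potassium sulfate, x3 = kg of bone meal, x4 = kg of calcium nitrate.
min 0.43x1 + 1.09x2 + 1.04x3 + 1.15x4 s.t.:
  0.18x2 ≥ 0.34   (sulfur)
  0.3x1 + 0.2x3 ≥ 0.44   (phosphorus (P₂O₅))
  0.04x3 + 0.15x4 ≥ 0.11   (nitrogen)
  x1, x2, x3, x4 ≥ 0.
The minimum-cost mix takes nothing from bone meal — only rock phosphate, potassium sulfate, calcium nitrate. There the sulfur, phosphorus (P₂O₅), nitrogen constraints are tight.
So rock phosphate = 1.467 kg, potassium sulfate = 1.889 kg, calcium nitrate = 0.7333 kg.
Total cost: 0.43·1.467 + 1.09·1.889 + 1.15·0.7333 = 3.5331.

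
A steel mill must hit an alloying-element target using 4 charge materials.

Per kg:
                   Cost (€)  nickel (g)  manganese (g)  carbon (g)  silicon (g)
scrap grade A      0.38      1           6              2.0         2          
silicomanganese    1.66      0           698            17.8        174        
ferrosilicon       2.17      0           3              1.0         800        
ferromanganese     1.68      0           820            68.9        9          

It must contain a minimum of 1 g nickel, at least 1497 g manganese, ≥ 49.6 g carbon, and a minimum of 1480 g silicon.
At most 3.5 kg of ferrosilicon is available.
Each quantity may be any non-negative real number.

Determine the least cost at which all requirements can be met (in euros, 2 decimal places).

Set it up as a linear program. Let x1 = kg of scrap grade A, x2 = kg of silicomanganese, x3 = kg of ferrosilicon, x4 = kg of ferromanganese.
Minimise 0.38x1 + 1.66x2 + 2.17x3 + 1.68x4 s.t.:
  1x1 ≥ 1   (nickel)
  6x1 + 698x2 + 3x3 + 820x4 ≥ 1497   (manganese)
  2x1 + 17.8x2 + 1x3 + 68.9x4 ≥ 49.6   (carbon)
  2x1 + 174x2 + 800x3 + 9x4 ≥ 1480   (silicon)
  x3 ≤ 3.5
  x1, x2, x3, x4 ≥ 0.
All 4 inputs are positive at the optimum. Binding constraints: nickel, manganese, carbon, silicon.
So scrap grade A = 1 kg, silicomanganese = 1.928 kg, ferrosilicon = 1.426 kg, ferromanganese = 0.1721 kg.
Objective = 0.38·1 + 1.66·1.928 + 2.17·1.426 + 1.68·0.1721 = 6.9640.

€6.96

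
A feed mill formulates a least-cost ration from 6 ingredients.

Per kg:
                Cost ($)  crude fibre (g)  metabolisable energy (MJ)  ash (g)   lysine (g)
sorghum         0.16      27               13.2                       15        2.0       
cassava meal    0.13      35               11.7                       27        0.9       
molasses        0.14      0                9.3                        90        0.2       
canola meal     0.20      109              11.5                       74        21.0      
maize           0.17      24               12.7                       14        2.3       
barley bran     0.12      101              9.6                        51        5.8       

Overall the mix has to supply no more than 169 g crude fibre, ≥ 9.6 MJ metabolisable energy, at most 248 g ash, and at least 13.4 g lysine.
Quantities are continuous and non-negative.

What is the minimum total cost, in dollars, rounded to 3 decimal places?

Let x1 = kg of sorghum, x2 = kg of cassava meal, x3 = kg of molasses, x4 = kg of canola meal, x5 = kg of maize, x6 = kg of barley bran.
Minimize 0.16x1 + 0.13x2 + 0.14x3 + 0.2x4 + 0.17x5 + 0.12x6 subject to:
  27x1 + 35x2 + 109x4 + 24x5 + 101x6 ≤ 169   (crude fibre)
  13.2x1 + 11.7x2 + 9.3x3 + 11.5x4 + 12.7x5 + 9.6x6 ≥ 9.6   (metabolisable energy)
  15x1 + 27x2 + 90x3 + 74x4 + 14x5 + 51x6 ≤ 248   (ash)
  2x1 + 0.9x2 + 0.2x3 + 21x4 + 2.3x5 + 5.8x6 ≥ 13.4   (lysine)
  x1, x2, x3, x4, x5, x6 ≥ 0.
At the optimum only canola meal, barley bran are positive (sorghum, cassava meal, molasses, maize = 0). There the metabolisable energy and lysine constraints are tight.
So canola meal = 0.5408 kg, barley bran = 0.3521 kg.
Total cost: 0.2·0.5408 + 0.12·0.3521 = 0.15041.

$0.150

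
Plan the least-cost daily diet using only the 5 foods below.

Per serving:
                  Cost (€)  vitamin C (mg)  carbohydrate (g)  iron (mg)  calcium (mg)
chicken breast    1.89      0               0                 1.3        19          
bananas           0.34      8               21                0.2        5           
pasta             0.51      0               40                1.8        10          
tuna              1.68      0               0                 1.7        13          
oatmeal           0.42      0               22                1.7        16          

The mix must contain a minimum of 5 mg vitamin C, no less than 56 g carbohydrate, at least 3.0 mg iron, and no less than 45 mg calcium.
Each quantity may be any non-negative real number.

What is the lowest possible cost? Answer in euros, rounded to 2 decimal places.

€1.31

Set it up as a linear program. Let x1 = servings of chicken breast, x2 = servings of bananas, x3 = servings of pasta, x4 = servings of tuna, x5 = servings of oatmeal.
min 1.89x1 + 0.34x2 + 0.51x3 + 1.68x4 + 0.42x5 s.t.:
  8x2 ≥ 5   (vitamin C)
  21x2 + 40x3 + 22x5 ≥ 56   (carbohydrate)
  1.3x1 + 0.2x2 + 1.8x3 + 1.7x4 + 1.7x5 ≥ 3   (iron)
  19x1 + 5x2 + 10x3 + 13x4 + 16x5 ≥ 45   (calcium)
  x1, x2, x3, x4, x5 ≥ 0.
The minimum-cost mix takes nothing from chicken breast, pasta, tuna — only bananas, oatmeal. The vitamin C and calcium requirements are met with equality.
So bananas = 0.625 servings, oatmeal = 2.617 servings.
Total cost: 0.34·0.625 + 0.42·2.617 = 1.3116.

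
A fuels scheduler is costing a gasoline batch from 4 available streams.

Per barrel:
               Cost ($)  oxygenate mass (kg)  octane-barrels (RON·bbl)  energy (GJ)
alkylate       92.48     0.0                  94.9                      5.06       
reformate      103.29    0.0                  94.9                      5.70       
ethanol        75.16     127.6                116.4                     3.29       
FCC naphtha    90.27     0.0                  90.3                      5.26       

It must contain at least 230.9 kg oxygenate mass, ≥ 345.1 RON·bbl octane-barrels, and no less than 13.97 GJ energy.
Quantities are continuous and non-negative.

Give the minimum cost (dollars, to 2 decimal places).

$273.58

Treat it as an LP. Let x1 = barrels of alkylate, x2 = barrels of reformate, x3 = barrels of ethanol, x4 = barrels of FCC naphtha.
min 92.48x1 + 103.29x2 + 75.16x3 + 90.27x4 subject to:
  127.6x3 ≥ 230.9   (oxygenate mass)
  94.9x1 + 94.9x2 + 116.4x3 + 90.3x4 ≥ 345.1   (octane-barrels)
  5.06x1 + 5.7x2 + 3.29x3 + 5.26x4 ≥ 13.97   (energy)
  x1, x2, x3, x4 ≥ 0.
The cheapest feasible vertex uses only ethanol, FCC naphtha; alkylate, reformate are not used. The oxygenate mass and energy requirements are met with equality.
Solving gives x3 = 1.80956, x4 = 1.52406.
Cost = 75.16·1.80956 + 90.27·1.52406 = 273.5834.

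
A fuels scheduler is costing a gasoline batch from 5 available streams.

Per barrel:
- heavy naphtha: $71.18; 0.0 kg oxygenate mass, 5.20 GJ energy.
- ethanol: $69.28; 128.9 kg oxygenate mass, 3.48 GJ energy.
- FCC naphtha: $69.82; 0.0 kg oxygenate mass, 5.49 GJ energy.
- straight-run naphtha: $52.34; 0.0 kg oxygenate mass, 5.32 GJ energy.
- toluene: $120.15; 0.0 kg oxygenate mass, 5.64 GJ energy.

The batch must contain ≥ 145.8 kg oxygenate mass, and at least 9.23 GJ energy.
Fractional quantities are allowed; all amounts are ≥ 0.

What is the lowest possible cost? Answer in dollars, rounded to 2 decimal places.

Let x1 = barrels of heavy naphtha, x2 = barrels of ethanol, x3 = barrels of FCC naphtha, x4 = barrels of straight-run naphtha, x5 = barrels of toluene.
Minimise 71.18x1 + 69.28x2 + 69.82x3 + 52.34x4 + 120.15x5 s.t.:
  128.9x2 ≥ 145.8   (oxygenate mass)
  5.2x1 + 3.48x2 + 5.49x3 + 5.32x4 + 5.64x5 ≥ 9.23   (energy)
  x1, x2, x3, x4, x5 ≥ 0.
At the optimum only ethanol, straight-run naphtha are positive (heavy naphtha, FCC naphtha, toluene = 0). There the oxygenate mass and energy constraints are tight.
Optimal quantities: ethanol = 1.131 barrels, straight-run naphtha = 0.9951 barrels.
Hence cost = 69.28·1.131 + 52.34·0.9951 = $130.4392.

$130.44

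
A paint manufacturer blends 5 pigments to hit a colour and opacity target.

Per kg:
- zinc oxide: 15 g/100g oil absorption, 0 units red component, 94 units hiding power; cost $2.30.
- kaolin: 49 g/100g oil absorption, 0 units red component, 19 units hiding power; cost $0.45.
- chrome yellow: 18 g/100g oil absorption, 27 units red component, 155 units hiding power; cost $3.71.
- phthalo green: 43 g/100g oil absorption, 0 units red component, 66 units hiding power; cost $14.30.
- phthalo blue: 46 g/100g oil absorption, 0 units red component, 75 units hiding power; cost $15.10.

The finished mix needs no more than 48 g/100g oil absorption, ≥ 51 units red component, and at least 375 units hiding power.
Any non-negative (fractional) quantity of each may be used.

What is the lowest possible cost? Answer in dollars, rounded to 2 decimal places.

$8.98

Set it up as a linear program. Let x1 = kg of zinc oxide, x2 = kg of kaolin, x3 = kg of chrome yellow, x4 = kg of phthalo green, x5 = kg of phthalo blue.
Minimize 2.3x1 + 0.45x2 + 3.71x3 + 14.3x4 + 15.1x5 with:
  15x1 + 49x2 + 18x3 + 43x4 + 46x5 ≤ 48   (oil absorption)
  27x3 ≥ 51   (red component)
  94x1 + 19x2 + 155x3 + 66x4 + 75x5 ≥ 375   (hiding power)
  x1, x2, x3, x4, x5 ≥ 0.
At the optimum only kaolin, chrome yellow are positive (zinc oxide, phthalo green, phthalo blue = 0). There the oil absorption and hiding power constraints are tight.
So kaolin = 0.09513 kg, chrome yellow = 2.408 kg.
Objective = 0.45·0.09513 + 3.71·2.408 = 8.9765.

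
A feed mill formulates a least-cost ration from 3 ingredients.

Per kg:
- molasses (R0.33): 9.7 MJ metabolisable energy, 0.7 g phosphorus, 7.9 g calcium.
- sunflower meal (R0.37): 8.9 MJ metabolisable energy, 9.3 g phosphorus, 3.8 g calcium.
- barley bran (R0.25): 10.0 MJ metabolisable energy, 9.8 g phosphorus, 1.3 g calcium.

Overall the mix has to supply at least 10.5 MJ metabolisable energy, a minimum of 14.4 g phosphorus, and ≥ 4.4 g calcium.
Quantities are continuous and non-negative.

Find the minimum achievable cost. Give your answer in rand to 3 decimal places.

Set it up as a linear program. Let x1 = kg of molasses, x2 = kg of sunflower meal, x3 = kg of barley bran.
Minimize 0.33x1 + 0.37x2 + 0.25x3 s.t.:
  9.7x1 + 8.9x2 + 10x3 ≥ 10.5   (metabolisable energy)
  0.7x1 + 9.3x2 + 9.8x3 ≥ 14.4   (phosphorus)
  7.9x1 + 3.8x2 + 1.3x3 ≥ 4.4   (calcium)
  x1, x2, x3 ≥ 0.
At the optimum only molasses, barley bran are positive (sunflower meal = 0). The phosphorus and calcium requirements are met with equality.
Solving gives x1 = 0.3189, x3 = 1.447.
Total cost: 0.33·0.3189 + 0.25·1.447 = 0.46699.

R0.467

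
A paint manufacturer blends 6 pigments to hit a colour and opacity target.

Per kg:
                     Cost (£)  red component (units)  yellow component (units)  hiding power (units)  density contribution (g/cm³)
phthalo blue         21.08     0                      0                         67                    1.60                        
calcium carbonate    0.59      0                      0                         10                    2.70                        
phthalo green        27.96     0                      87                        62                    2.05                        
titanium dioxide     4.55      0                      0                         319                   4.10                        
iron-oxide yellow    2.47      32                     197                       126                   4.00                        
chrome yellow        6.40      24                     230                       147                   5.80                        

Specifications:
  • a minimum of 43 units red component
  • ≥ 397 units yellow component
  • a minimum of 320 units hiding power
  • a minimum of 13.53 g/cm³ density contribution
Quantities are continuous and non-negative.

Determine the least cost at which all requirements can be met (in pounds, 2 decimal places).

Let x1 = kg of phthalo blue, x2 = kg of calcium carbonate, x3 = kg of phthalo green, x4 = kg of titanium dioxide, x5 = kg of iron-oxide yellow, x6 = kg of chrome yellow.
Minimize 21.08x1 + 0.59x2 + 27.96x3 + 4.55x4 + 2.47x5 + 6.4x6 subject to:
  32x5 + 24x6 ≥ 43   (red component)
  87x3 + 197x5 + 230x6 ≥ 397   (yellow component)
  67x1 + 10x2 + 62x3 + 319x4 + 126x5 + 147x6 ≥ 320   (hiding power)
  1.6x1 + 2.7x2 + 2.05x3 + 4.1x4 + 4x5 + 5.8x6 ≥ 13.53   (density contribution)
  x1, x2, x3, x4, x5, x6 ≥ 0.
At the optimum only calcium carbonate, titanium dioxide, iron-oxide yellow are positive (phthalo blue, phthalo green, chrome yellow = 0). Binding constraints: yellow component, hiding power, density contribution.
That vertex is x2 = 1.797, x4 = 0.1508, x5 = 2.015.
Cost = 0.59·1.797 + 4.55·0.1508 + 2.47·2.015 = 6.7234.

£6.72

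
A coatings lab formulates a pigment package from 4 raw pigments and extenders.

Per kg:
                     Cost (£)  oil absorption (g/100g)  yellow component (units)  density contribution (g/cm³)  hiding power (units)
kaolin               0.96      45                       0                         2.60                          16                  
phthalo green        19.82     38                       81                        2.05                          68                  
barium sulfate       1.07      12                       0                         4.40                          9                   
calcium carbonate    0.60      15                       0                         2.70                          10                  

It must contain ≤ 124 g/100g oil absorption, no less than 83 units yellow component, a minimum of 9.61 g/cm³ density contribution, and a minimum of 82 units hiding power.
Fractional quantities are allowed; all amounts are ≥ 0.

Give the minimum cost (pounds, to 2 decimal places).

£21.98

Let x1 = kg of kaolin, x2 = kg of phthalo green, x3 = kg of barium sulfate, x4 = kg of calcium carbonate.
Minimize 0.96x1 + 19.82x2 + 1.07x3 + 0.6x4 s.t.:
  45x1 + 38x2 + 12x3 + 15x4 ≤ 124   (oil absorption)
  81x2 ≥ 83   (yellow component)
  2.6x1 + 2.05x2 + 4.4x3 + 2.7x4 ≥ 9.61   (density contribution)
  16x1 + 68x2 + 9x3 + 10x4 ≥ 82   (hiding power)
  x1, x2, x3, x4 ≥ 0.
The optimal basis is {phthalo green, calcium carbonate}; kaolin, barium sulfate drop out. Binding constraints: yellow component and density contribution.
That vertex is x2 = 1.025, x4 = 2.781.
Objective = 19.82·1.025 + 0.6·2.781 = 21.9841.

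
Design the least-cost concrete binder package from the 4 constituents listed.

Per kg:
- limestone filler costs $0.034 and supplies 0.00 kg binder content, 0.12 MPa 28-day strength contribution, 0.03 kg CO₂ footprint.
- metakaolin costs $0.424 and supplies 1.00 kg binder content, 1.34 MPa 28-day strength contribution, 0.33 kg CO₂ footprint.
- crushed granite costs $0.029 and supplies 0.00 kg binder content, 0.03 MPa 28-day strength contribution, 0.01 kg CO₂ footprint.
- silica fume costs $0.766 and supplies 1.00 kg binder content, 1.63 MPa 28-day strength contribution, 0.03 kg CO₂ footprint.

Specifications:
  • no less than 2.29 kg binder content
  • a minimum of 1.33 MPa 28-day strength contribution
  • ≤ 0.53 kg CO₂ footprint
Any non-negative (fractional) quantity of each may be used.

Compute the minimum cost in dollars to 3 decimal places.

$1.228

Let x1 = kg of limestone filler, x2 = kg of metakaolin, x3 = kg of crushed granite, x4 = kg of silica fume.
Minimize 0.034x1 + 0.424x2 + 0.029x3 + 0.766x4 subject to:
  1x2 + 1x4 ≥ 2.29   (binder content)
  0.12x1 + 1.34x2 + 0.03x3 + 1.63x4 ≥ 1.33   (28-day strength contribution)
  0.03x1 + 0.33x2 + 0.01x3 + 0.03x4 ≤ 0.53   (CO₂ footprint)
  x1, x2, x3, x4 ≥ 0.
At the optimum only metakaolin, silica fume are positive (limestone filler, crushed granite = 0). The binder content and CO₂ footprint requirements are met with equality.
Solving gives x2 = 1.538, x4 = 0.7523.
Cost = 0.424·1.538 + 0.766·0.7523 = 1.22837.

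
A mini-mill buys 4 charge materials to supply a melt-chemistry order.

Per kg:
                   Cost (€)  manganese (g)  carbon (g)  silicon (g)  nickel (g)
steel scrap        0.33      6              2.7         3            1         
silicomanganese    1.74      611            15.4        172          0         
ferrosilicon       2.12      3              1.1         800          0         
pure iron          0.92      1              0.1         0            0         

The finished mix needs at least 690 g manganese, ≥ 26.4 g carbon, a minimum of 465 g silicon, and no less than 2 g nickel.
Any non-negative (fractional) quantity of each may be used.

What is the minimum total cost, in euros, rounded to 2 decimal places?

€3.60

Let x1 = kg of steel scrap, x2 = kg of silicomanganese, x3 = kg of ferrosilicon, x4 = kg of pure iron.
Minimise 0.33x1 + 1.74x2 + 2.12x3 + 0.92x4 with:
  6x1 + 611x2 + 3x3 + 1x4 ≥ 690   (manganese)
  2.7x1 + 15.4x2 + 1.1x3 + 0.1x4 ≥ 26.4   (carbon)
  3x1 + 172x2 + 800x3 ≥ 465   (silicon)
  1x1 ≥ 2   (nickel)
  x1, x2, x3, x4 ≥ 0.
The cheapest feasible vertex uses only steel scrap, silicomanganese, ferrosilicon; pure iron is not used. Binding constraints: carbon, silicon, nickel.
That vertex is x1 = 2, x2 = 1.343, x3 = 0.2849.
Hence cost = 0.33·2 + 1.74·1.343 + 2.12·0.2849 = €3.6008.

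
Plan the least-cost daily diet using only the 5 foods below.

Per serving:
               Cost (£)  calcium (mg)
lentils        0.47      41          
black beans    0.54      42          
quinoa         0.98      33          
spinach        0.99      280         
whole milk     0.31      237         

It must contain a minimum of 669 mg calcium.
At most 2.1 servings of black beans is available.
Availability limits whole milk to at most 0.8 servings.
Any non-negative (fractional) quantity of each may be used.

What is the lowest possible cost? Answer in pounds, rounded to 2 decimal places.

£1.94

Treat it as an LP. Let x1 = servings of lentils, x2 = servings of black beans, x3 = servings of quinoa, x4 = servings of spinach, x5 = servings of whole milk.
Minimize 0.47x1 + 0.54x2 + 0.98x3 + 0.99x4 + 0.31x5 s.t.:
  41x1 + 42x2 + 33x3 + 280x4 + 237x5 ≥ 669   (calcium)
  x2 ≤ 2.1
  x5 ≤ 0.8
  x1, x2, x3, x4, x5 ≥ 0.
The cheapest feasible vertex uses only spinach, whole milk; lentils, black beans, quinoa are not used. Binding constraints: calcium and the whole milk cap.
Solving gives x4 = 1.712, x5 = 0.8.
Objective = 0.99·1.712 + 0.31·0.8 = 1.9429.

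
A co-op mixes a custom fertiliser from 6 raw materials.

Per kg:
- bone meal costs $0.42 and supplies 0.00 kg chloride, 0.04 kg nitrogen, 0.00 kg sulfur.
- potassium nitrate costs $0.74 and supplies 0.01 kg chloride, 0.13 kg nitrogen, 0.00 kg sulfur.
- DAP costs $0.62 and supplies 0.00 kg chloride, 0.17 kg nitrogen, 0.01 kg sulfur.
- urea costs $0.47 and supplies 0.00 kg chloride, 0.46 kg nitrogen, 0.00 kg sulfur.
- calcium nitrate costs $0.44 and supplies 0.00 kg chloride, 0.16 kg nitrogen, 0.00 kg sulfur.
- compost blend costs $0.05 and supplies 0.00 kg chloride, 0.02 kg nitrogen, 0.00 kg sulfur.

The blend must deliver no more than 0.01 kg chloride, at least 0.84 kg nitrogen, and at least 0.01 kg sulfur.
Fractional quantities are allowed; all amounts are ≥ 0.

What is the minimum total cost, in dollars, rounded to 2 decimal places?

Treat it as an LP. Let x1 = kg of bone meal, x2 = kg of potassium nitrate, x3 = kg of DAP, x4 = kg of urea, x5 = kg of calcium nitrate, x6 = kg of compost blend.
Minimise 0.42x1 + 0.74x2 + 0.62x3 + 0.47x4 + 0.44x5 + 0.05x6 with:
  0.01x2 ≤ 0.01   (chloride)
  0.04x1 + 0.13x2 + 0.17x3 + 0.46x4 + 0.16x5 + 0.02x6 ≥ 0.84   (nitrogen)
  0.01x3 ≥ 0.01   (sulfur)
  x1, x2, x3, x4, x5, x6 ≥ 0.
The minimum-cost mix takes nothing from bone meal, potassium nitrate, calcium nitrate, compost blend — only DAP, urea. There the nitrogen and sulfur constraints are tight.
That vertex is x3 = 1, x4 = 1.457.
Objective = 0.62·1 + 0.47·1.457 = 1.3048.

$1.30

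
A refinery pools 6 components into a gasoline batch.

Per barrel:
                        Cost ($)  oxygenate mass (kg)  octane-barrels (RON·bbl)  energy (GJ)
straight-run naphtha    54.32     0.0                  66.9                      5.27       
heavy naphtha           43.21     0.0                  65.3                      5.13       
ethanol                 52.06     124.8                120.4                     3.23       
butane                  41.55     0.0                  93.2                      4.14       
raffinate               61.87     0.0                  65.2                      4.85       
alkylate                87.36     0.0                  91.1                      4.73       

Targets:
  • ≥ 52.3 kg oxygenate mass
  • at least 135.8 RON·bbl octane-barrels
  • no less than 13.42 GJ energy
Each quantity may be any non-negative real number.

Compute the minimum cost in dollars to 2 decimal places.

$123.45

Treat it as an LP. Let x1 = barrels of straight-run naphtha, x2 = barrels of heavy naphtha, x3 = barrels of ethanol, x4 = barrels of butane, x5 = barrels of raffinate, x6 = barrels of alkylate.
Minimize 54.32x1 + 43.21x2 + 52.06x3 + 41.55x4 + 61.87x5 + 87.36x6 subject to:
  124.8x3 ≥ 52.3   (oxygenate mass)
  66.9x1 + 65.3x2 + 120.4x3 + 93.2x4 + 65.2x5 + 91.1x6 ≥ 135.8   (octane-barrels)
  5.27x1 + 5.13x2 + 3.23x3 + 4.14x4 + 4.85x5 + 4.73x6 ≥ 13.42   (energy)
  x1, x2, x3, x4, x5, x6 ≥ 0.
The optimal basis is {heavy naphtha, ethanol}; straight-run naphtha, butane, raffinate, alkylate drop out. The oxygenate mass and energy requirements are met with equality.
So heavy naphtha = 2.352 barrels, ethanol = 0.4191 barrels.
Total cost: 43.21·2.352 + 52.06·0.4191 = 123.4483.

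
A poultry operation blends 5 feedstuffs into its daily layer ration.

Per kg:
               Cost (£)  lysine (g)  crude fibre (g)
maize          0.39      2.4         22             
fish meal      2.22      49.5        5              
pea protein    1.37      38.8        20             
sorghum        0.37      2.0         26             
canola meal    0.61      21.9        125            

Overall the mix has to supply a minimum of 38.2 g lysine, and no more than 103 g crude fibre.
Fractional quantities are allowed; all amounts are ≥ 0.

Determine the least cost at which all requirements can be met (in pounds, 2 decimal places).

£1.23

Set it up as a linear program. Let x1 = kg of maize, x2 = kg of fish meal, x3 = kg of pea protein, x4 = kg of sorghum, x5 = kg of canola meal.
Minimize 0.39x1 + 2.22x2 + 1.37x3 + 0.37x4 + 0.61x5 with:
  2.4x1 + 49.5x2 + 38.8x3 + 2x4 + 21.9x5 ≥ 38.2   (lysine)
  22x1 + 5x2 + 20x3 + 26x4 + 125x5 ≤ 103   (crude fibre)
  x1, x2, x3, x4, x5 ≥ 0.
The cheapest feasible vertex uses only pea protein, canola meal; maize, fish meal, sorghum are not used. Binding constraints: lysine and crude fibre.
So pea protein = 0.571 kg, canola meal = 0.7326 kg.
Total cost: 1.37·0.571 + 0.61·0.7326 = 1.2292.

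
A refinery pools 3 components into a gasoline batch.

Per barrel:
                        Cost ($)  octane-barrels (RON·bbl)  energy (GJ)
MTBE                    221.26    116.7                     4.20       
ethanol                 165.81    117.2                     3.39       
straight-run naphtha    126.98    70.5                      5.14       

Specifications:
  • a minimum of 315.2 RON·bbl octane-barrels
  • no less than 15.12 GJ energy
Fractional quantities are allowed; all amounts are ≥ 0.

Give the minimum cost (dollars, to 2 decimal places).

Let x1 = barrels of MTBE, x2 = barrels of ethanol, x3 = barrels of straight-run naphtha.
min 221.26x1 + 165.81x2 + 126.98x3 s.t.:
  116.7x1 + 117.2x2 + 70.5x3 ≥ 315.2   (octane-barrels)
  4.2x1 + 3.39x2 + 5.14x3 ≥ 15.12   (energy)
  x1, x2, x3 ≥ 0.
The minimum-cost mix takes nothing from MTBE — only ethanol, straight-run naphtha. Binding constraints: octane-barrels and energy.
Solving gives x2 = 1.5249, x3 = 1.93591.
Total cost: 165.81·1.5249 + 126.98·1.93591 = 498.6655.

$498.67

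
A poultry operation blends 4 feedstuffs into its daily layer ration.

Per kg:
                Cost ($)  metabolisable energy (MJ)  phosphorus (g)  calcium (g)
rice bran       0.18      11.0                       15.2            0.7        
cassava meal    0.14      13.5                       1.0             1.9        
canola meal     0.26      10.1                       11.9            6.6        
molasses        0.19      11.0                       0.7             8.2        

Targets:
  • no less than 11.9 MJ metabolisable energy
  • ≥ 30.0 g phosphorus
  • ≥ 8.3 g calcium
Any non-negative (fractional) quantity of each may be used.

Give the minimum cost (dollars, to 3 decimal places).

$0.491

Set it up as a linear program. Let x1 = kg of rice bran, x2 = kg of cassava meal, x3 = kg of canola meal, x4 = kg of molasses.
Minimise 0.18x1 + 0.14x2 + 0.26x3 + 0.19x4 subject to:
  11x1 + 13.5x2 + 10.1x3 + 11x4 ≥ 11.9   (metabolisable energy)
  15.2x1 + 1x2 + 11.9x3 + 0.7x4 ≥ 30   (phosphorus)
  0.7x1 + 1.9x2 + 6.6x3 + 8.2x4 ≥ 8.3   (calcium)
  x1, x2, x3, x4 ≥ 0.
The cheapest feasible vertex uses only rice bran, canola meal; cassava meal, molasses are not used. Binding constraints: phosphorus and calcium.
That vertex is x1 = 1.079, x3 = 1.143.
Total cost: 0.18·1.079 + 0.26·1.143 = 0.49140.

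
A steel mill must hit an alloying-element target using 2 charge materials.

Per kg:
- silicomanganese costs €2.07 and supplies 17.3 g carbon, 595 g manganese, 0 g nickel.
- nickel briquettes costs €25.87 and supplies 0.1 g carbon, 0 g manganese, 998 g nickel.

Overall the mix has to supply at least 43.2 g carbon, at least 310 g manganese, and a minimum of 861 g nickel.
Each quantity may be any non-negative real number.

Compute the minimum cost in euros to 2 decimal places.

€27.48

Treat it as an LP. Let x1 = kg of silicomanganese, x2 = kg of nickel briquettes.
Minimize 2.07x1 + 25.87x2 with:
  17.3x1 + 0.1x2 ≥ 43.2   (carbon)
  595x1 ≥ 310   (manganese)
  998x2 ≥ 861   (nickel)
  x1, x2 ≥ 0.
Both inputs are positive at the optimum. Binding constraints: carbon and nickel.
That vertex is x1 = 2.492, x2 = 0.8627.
Hence cost = 2.07·2.492 + 25.87·0.8627 = €27.4765.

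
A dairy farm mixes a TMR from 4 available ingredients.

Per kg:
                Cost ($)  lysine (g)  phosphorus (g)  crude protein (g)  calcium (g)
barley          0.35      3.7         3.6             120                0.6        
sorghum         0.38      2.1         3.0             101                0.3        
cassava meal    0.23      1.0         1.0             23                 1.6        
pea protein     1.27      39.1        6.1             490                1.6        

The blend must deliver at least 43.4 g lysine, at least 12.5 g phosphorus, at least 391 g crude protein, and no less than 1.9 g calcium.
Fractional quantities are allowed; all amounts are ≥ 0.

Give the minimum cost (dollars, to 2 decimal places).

$1.85

Let x1 = kg of barley, x2 = kg of sorghum, x3 = kg of cassava meal, x4 = kg of pea protein.
Minimize 0.35x1 + 0.38x2 + 0.23x3 + 1.27x4 subject to:
  3.7x1 + 2.1x2 + 1x3 + 39.1x4 ≥ 43.4   (lysine)
  3.6x1 + 3x2 + 1x3 + 6.1x4 ≥ 12.5   (phosphorus)
  120x1 + 101x2 + 23x3 + 490x4 ≥ 391   (crude protein)
  0.6x1 + 0.3x2 + 1.6x3 + 1.6x4 ≥ 1.9   (calcium)
  x1, x2, x3, x4 ≥ 0.
The cheapest feasible vertex uses only barley, pea protein; sorghum, cassava meal are not used. The lysine and phosphorus requirements are met with equality.
Optimal quantities: barley = 1.895 kg, pea protein = 0.9306 kg.
Total cost: 0.35·1.895 + 1.27·0.9306 = 1.8451.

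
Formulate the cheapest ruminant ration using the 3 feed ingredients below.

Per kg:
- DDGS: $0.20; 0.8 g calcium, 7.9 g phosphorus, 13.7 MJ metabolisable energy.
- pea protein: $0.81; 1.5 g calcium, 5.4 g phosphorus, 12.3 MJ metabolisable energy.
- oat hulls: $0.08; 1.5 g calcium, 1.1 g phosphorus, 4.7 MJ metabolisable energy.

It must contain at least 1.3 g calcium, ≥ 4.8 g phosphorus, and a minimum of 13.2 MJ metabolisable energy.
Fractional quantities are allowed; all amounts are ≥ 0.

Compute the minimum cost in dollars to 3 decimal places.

$0.198

Set it up as a linear program. Let x1 = kg of DDGS, x2 = kg of pea protein, x3 = kg of oat hulls.
Minimize 0.2x1 + 0.81x2 + 0.08x3 s.t.:
  0.8x1 + 1.5x2 + 1.5x3 ≥ 1.3   (calcium)
  7.9x1 + 5.4x2 + 1.1x3 ≥ 4.8   (phosphorus)
  13.7x1 + 12.3x2 + 4.7x3 ≥ 13.2   (metabolisable energy)
  x1, x2, x3 ≥ 0.
The minimum-cost mix takes nothing from pea protein — only DDGS, oat hulls. Binding constraints: calcium and metabolisable energy.
So DDGS = 0.8154 kg, oat hulls = 0.4318 kg.
Total cost: 0.2·0.8154 + 0.08·0.4318 = 0.19762.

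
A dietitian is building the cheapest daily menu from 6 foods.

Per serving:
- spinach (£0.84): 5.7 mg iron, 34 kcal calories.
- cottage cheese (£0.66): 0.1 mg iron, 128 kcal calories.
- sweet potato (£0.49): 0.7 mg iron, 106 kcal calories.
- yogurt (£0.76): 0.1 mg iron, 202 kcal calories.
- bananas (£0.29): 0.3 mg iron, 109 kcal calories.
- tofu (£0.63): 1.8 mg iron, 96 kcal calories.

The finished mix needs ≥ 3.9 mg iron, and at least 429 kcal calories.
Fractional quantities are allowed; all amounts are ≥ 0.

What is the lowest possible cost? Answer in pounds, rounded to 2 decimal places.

£1.50

Let x1 = servings of spinach, x2 = servings of cottage cheese, x3 = servings of sweet potato, x4 = servings of yogurt, x5 = servings of bananas, x6 = servings of tofu.
min 0.84x1 + 0.66x2 + 0.49x3 + 0.76x4 + 0.29x5 + 0.63x6 with:
  5.7x1 + 0.1x2 + 0.7x3 + 0.1x4 + 0.3x5 + 1.8x6 ≥ 3.9   (iron)
  34x1 + 128x2 + 106x3 + 202x4 + 109x5 + 96x6 ≥ 429   (calories)
  x1, x2, x3, x4, x5, x6 ≥ 0.
The minimum-cost mix takes nothing from cottage cheese, sweet potato, yogurt, tofu — only spinach, bananas. Binding constraints: iron and calories.
That vertex is x1 = 0.485, x5 = 3.784.
Hence cost = 0.84·0.485 + 0.29·3.784 = £1.5048.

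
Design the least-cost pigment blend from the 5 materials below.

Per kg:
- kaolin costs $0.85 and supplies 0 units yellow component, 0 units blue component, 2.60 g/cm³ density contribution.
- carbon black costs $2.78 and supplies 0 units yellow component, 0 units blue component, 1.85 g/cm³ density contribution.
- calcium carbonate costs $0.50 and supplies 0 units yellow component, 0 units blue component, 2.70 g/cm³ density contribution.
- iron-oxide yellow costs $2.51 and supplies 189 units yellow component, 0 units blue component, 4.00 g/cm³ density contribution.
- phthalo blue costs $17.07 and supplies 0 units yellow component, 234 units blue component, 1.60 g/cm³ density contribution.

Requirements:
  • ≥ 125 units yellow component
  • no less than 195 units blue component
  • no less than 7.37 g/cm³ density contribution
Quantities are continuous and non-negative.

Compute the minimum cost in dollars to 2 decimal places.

This is a linear program. Let x1 = kg of kaolin, x2 = kg of carbon black, x3 = kg of calcium carbonate, x4 = kg of iron-oxide yellow, x5 = kg of phthalo blue.
Minimize 0.85x1 + 2.78x2 + 0.5x3 + 2.51x4 + 17.07x5 s.t.:
  189x4 ≥ 125   (yellow component)
  234x5 ≥ 195   (blue component)
  2.6x1 + 1.85x2 + 2.7x3 + 4x4 + 1.6x5 ≥ 7.37   (density contribution)
  x1, x2, x3, x4, x5 ≥ 0.
The minimum-cost mix takes nothing from kaolin, carbon black — only calcium carbonate, iron-oxide yellow, phthalo blue. The yellow component, blue component, density contribution requirements are met with equality.
That vertex is x3 = 1.256, x4 = 0.6614, x5 = 0.8333.
Hence cost = 0.5·1.256 + 2.51·0.6614 + 17.07·0.8333 = $16.5125.

$16.51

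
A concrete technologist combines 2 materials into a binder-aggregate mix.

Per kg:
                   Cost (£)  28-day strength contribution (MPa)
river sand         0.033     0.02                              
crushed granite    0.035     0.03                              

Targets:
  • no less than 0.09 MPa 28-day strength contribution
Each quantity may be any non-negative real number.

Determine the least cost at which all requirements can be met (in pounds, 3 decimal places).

This is a linear program. Let x1 = kg of river sand, x2 = kg of crushed granite.
min 0.033x1 + 0.035x2 with:
  0.02x1 + 0.03x2 ≥ 0.09   (28-day strength contribution)
  x1, x2 ≥ 0.
The minimum-cost mix takes nothing from river sand — only crushed granite. There the 28-day strength contribution constraint is tight.
So crushed granite = 3 kg.
Objective = 0.035·3 = 0.10500.

£0.105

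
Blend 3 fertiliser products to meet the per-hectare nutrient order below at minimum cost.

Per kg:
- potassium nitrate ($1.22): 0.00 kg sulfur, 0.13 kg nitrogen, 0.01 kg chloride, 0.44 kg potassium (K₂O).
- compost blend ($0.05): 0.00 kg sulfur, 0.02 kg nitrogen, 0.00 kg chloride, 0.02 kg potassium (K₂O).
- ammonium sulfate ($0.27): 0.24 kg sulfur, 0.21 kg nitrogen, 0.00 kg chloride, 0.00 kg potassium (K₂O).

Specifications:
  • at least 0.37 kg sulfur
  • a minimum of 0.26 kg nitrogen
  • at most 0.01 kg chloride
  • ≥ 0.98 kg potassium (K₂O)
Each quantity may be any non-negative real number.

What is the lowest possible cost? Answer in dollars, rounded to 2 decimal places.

Let x1 = kg of potassium nitrate, x2 = kg of compost blend, x3 = kg of ammonium sulfate.
Minimize 1.22x1 + 0.05x2 + 0.27x3 s.t.:
  0.24x3 ≥ 0.37   (sulfur)
  0.13x1 + 0.02x2 + 0.21x3 ≥ 0.26   (nitrogen)
  0.01x1 ≤ 0.01   (chloride)
  0.44x1 + 0.02x2 ≥ 0.98   (potassium (K₂O))
  x1, x2, x3 ≥ 0.
The optimal basis is {compost blend, ammonium sulfate}; potassium nitrate drops out. Binding constraints: sulfur and potassium (K₂O).
Solving gives x2 = 49, x3 = 1.542.
Objective = 0.05·49 + 0.27·1.542 = 2.8663.

$2.87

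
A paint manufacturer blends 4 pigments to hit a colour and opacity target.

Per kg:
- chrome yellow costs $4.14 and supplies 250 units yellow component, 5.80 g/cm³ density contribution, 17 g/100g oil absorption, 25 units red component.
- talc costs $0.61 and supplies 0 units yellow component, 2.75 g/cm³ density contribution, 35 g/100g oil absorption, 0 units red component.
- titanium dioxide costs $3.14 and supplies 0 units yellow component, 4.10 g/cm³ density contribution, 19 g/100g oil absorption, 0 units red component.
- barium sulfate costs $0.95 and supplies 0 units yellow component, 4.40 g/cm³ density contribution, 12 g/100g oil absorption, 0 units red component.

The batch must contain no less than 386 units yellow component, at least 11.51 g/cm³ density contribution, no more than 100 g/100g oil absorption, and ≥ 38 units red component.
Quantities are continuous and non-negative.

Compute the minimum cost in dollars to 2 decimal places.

$6.94

Let x1 = kg of chrome yellow, x2 = kg of talc, x3 = kg of titanium dioxide, x4 = kg of barium sulfate.
min 4.14x1 + 0.61x2 + 3.14x3 + 0.95x4 s.t.:
  250x1 ≥ 386   (yellow component)
  5.8x1 + 2.75x2 + 4.1x3 + 4.4x4 ≥ 11.51   (density contribution)
  17x1 + 35x2 + 19x3 + 12x4 ≤ 100   (oil absorption)
  25x1 ≥ 38   (red component)
  x1, x2, x3, x4 ≥ 0.
At the optimum only chrome yellow, barium sulfate are positive (talc, titanium dioxide = 0). Binding constraints: yellow component and density contribution.
Solving gives x1 = 1.544, x4 = 0.5806.
Cost = 4.14·1.544 + 0.95·0.5806 = 6.9437.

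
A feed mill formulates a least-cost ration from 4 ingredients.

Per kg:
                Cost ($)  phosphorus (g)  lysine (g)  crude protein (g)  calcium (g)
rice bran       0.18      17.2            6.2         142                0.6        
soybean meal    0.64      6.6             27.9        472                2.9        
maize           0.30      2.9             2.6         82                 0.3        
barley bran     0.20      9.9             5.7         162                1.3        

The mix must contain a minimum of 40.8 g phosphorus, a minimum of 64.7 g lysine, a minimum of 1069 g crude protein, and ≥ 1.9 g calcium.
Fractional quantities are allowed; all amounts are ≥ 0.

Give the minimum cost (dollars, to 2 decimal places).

$1.55

Let x1 = kg of rice bran, x2 = kg of soybean meal, x3 = kg of maize, x4 = kg of barley bran.
Minimise 0.18x1 + 0.64x2 + 0.3x3 + 0.2x4 with:
  17.2x1 + 6.6x2 + 2.9x3 + 9.9x4 ≥ 40.8   (phosphorus)
  6.2x1 + 27.9x2 + 2.6x3 + 5.7x4 ≥ 64.7   (lysine)
  142x1 + 472x2 + 82x3 + 162x4 ≥ 1069   (crude protein)
  0.6x1 + 2.9x2 + 0.3x3 + 1.3x4 ≥ 1.9   (calcium)
  x1, x2, x3, x4 ≥ 0.
The minimum-cost mix takes nothing from maize, barley bran — only rice bran, soybean meal. There the phosphorus and lysine constraints are tight.
Solving gives x1 = 1.62, x2 = 1.959.
Total cost: 0.18·1.62 + 0.64·1.959 = 1.5454.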